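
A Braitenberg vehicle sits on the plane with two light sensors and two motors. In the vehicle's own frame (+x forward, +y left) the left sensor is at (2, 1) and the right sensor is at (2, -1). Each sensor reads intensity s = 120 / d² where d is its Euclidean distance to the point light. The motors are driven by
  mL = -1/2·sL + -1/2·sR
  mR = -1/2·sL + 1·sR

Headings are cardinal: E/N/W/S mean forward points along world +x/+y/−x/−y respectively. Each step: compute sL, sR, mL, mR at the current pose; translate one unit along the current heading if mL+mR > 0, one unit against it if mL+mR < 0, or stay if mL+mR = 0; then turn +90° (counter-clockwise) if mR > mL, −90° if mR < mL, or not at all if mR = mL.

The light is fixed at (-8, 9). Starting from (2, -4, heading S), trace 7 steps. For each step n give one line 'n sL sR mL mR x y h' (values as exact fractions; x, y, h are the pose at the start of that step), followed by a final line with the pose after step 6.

n=0: pose=(2,-4,S); sL=60/173, sR=20/51; mL=-3260/8823, mR=1930/8823; mL+mR=-1330/8823 → advance -1; mR−mL=10/17 → turn +1·90°
n=1: pose=(2,-3,E); sL=24/53, sR=120/313; mL=-6936/16589, mR=2604/16589; mL+mR=-4332/16589 → advance -1; mR−mL=180/313 → turn +1·90°
n=2: pose=(1,-3,N); sL=30/41, sR=3/5; mL=-273/410, mR=48/205; mL+mR=-177/410 → advance -1; mR−mL=9/10 → turn +1·90°
n=3: pose=(1,-4,W); sL=24/49, sR=120/193; mL=-5256/9457, mR=3564/9457; mL+mR=-1692/9457 → advance -1; mR−mL=180/193 → turn +1·90°
n=4: pose=(2,-4,S); sL=60/173, sR=20/51; mL=-3260/8823, mR=1930/8823; mL+mR=-1330/8823 → advance -1; mR−mL=10/17 → turn +1·90°
n=5: pose=(2,-3,E); sL=24/53, sR=120/313; mL=-6936/16589, mR=2604/16589; mL+mR=-4332/16589 → advance -1; mR−mL=180/313 → turn +1·90°
n=6: pose=(1,-3,N); sL=30/41, sR=3/5; mL=-273/410, mR=48/205; mL+mR=-177/410 → advance -1; mR−mL=9/10 → turn +1·90°

0 60/173 20/51 -3260/8823 1930/8823 2 -4 S
1 24/53 120/313 -6936/16589 2604/16589 2 -3 E
2 30/41 3/5 -273/410 48/205 1 -3 N
3 24/49 120/193 -5256/9457 3564/9457 1 -4 W
4 60/173 20/51 -3260/8823 1930/8823 2 -4 S
5 24/53 120/313 -6936/16589 2604/16589 2 -3 E
6 30/41 3/5 -273/410 48/205 1 -3 N
final 1 -4 W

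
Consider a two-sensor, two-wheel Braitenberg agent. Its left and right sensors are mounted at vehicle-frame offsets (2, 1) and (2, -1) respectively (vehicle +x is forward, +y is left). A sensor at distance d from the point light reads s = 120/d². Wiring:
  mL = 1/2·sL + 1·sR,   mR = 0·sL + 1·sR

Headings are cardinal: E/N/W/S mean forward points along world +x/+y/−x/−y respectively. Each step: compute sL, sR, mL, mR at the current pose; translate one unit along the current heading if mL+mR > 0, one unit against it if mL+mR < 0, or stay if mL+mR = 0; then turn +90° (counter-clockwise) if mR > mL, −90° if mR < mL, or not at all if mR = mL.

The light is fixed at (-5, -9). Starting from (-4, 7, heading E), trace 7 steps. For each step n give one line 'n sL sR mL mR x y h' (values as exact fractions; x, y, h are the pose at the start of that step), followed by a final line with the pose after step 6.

n=0: pose=(-4,7,E); sL=60/149, sR=20/39; mL=4150/5811, mR=20/39; mL+mR=7130/5811 → advance +1; mR−mL=-30/149 → turn -1·90°
n=1: pose=(-3,7,S); sL=24/41, sR=120/197; mL=7284/8077, mR=120/197; mL+mR=12204/8077 → advance +1; mR−mL=-12/41 → turn -1·90°
n=2: pose=(-3,6,W); sL=30/49, sR=15/32; mL=1215/1568, mR=15/32; mL+mR=975/784 → advance +1; mR−mL=-15/49 → turn -1·90°
n=3: pose=(-4,6,N); sL=120/289, sR=120/293; mL=52260/84677, mR=120/293; mL+mR=86940/84677 → advance +1; mR−mL=-60/289 → turn -1·90°
n=4: pose=(-4,7,E); sL=60/149, sR=20/39; mL=4150/5811, mR=20/39; mL+mR=7130/5811 → advance +1; mR−mL=-30/149 → turn -1·90°
n=5: pose=(-3,7,S); sL=24/41, sR=120/197; mL=7284/8077, mR=120/197; mL+mR=12204/8077 → advance +1; mR−mL=-12/41 → turn -1·90°
n=6: pose=(-3,6,W); sL=30/49, sR=15/32; mL=1215/1568, mR=15/32; mL+mR=975/784 → advance +1; mR−mL=-15/49 → turn -1·90°

0 60/149 20/39 4150/5811 20/39 -4 7 E
1 24/41 120/197 7284/8077 120/197 -3 7 S
2 30/49 15/32 1215/1568 15/32 -3 6 W
3 120/289 120/293 52260/84677 120/293 -4 6 N
4 60/149 20/39 4150/5811 20/39 -4 7 E
5 24/41 120/197 7284/8077 120/197 -3 7 S
6 30/49 15/32 1215/1568 15/32 -3 6 W
final -4 6 N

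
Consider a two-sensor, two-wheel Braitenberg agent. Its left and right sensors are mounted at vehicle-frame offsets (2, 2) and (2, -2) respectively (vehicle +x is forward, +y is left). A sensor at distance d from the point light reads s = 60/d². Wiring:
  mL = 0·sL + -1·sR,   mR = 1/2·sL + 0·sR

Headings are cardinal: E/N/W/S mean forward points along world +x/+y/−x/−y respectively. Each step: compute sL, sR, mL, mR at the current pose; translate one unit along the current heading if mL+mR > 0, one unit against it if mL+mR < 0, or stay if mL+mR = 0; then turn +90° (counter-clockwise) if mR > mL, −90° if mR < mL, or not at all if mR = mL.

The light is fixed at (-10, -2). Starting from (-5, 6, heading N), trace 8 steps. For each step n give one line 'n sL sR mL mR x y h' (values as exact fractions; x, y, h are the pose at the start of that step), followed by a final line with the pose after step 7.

n=0: pose=(-5,6,N); sL=60/109, sR=60/149; mL=-60/149, mR=30/109; mL+mR=-2070/16241 → advance -1; mR−mL=11010/16241 → turn +1·90°
n=1: pose=(-5,5,W); sL=30/17, sR=2/3; mL=-2/3, mR=15/17; mL+mR=11/51 → advance +1; mR−mL=79/51 → turn +1·90°
n=2: pose=(-6,5,S); sL=60/61, sR=60/29; mL=-60/29, mR=30/61; mL+mR=-2790/1769 → advance -1; mR−mL=4530/1769 → turn +1·90°
n=3: pose=(-6,6,E); sL=15/34, sR=5/6; mL=-5/6, mR=15/68; mL+mR=-125/204 → advance -1; mR−mL=215/204 → turn +1·90°
n=4: pose=(-7,6,N); sL=60/101, sR=12/25; mL=-12/25, mR=30/101; mL+mR=-462/2525 → advance -1; mR−mL=1962/2525 → turn +1·90°
n=5: pose=(-7,5,W); sL=30/13, sR=30/41; mL=-30/41, mR=15/13; mL+mR=225/533 → advance +1; mR−mL=1005/533 → turn +1·90°
n=6: pose=(-8,5,S); sL=60/41, sR=12/5; mL=-12/5, mR=30/41; mL+mR=-342/205 → advance -1; mR−mL=642/205 → turn +1·90°
n=7: pose=(-8,6,E); sL=15/29, sR=15/13; mL=-15/13, mR=15/58; mL+mR=-675/754 → advance -1; mR−mL=1065/754 → turn +1·90°

0 60/109 60/149 -60/149 30/109 -5 6 N
1 30/17 2/3 -2/3 15/17 -5 5 W
2 60/61 60/29 -60/29 30/61 -6 5 S
3 15/34 5/6 -5/6 15/68 -6 6 E
4 60/101 12/25 -12/25 30/101 -7 6 N
5 30/13 30/41 -30/41 15/13 -7 5 W
6 60/41 12/5 -12/5 30/41 -8 5 S
7 15/29 15/13 -15/13 15/58 -8 6 E
final -9 6 N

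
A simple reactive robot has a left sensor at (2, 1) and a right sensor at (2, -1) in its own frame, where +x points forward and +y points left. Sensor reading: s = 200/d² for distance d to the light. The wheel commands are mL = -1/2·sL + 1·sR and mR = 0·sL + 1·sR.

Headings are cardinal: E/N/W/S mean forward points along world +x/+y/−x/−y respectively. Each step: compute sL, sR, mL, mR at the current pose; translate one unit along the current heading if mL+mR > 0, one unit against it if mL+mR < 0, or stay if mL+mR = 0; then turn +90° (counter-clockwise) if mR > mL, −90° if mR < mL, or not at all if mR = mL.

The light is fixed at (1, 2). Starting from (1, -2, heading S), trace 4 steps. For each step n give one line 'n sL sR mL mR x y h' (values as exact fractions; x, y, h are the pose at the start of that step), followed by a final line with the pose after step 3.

n=0: pose=(1,-2,S); sL=200/37, sR=200/37; mL=100/37, mR=200/37; mL+mR=300/37 → advance +1; mR−mL=100/37 → turn +1·90°
n=1: pose=(1,-3,E); sL=10, sR=5; mL=0, mR=5; mL+mR=5 → advance +1; mR−mL=5 → turn +1·90°
n=2: pose=(2,-3,N); sL=200/9, sR=200/13; mL=500/117, mR=200/13; mL+mR=2300/117 → advance +1; mR−mL=100/9 → turn +1·90°
n=3: pose=(2,-2,W); sL=100/13, sR=20; mL=210/13, mR=20; mL+mR=470/13 → advance +1; mR−mL=50/13 → turn +1·90°

0 200/37 200/37 100/37 200/37 1 -2 S
1 10 5 0 5 1 -3 E
2 200/9 200/13 500/117 200/13 2 -3 N
3 100/13 20 210/13 20 2 -2 W
final 1 -2 S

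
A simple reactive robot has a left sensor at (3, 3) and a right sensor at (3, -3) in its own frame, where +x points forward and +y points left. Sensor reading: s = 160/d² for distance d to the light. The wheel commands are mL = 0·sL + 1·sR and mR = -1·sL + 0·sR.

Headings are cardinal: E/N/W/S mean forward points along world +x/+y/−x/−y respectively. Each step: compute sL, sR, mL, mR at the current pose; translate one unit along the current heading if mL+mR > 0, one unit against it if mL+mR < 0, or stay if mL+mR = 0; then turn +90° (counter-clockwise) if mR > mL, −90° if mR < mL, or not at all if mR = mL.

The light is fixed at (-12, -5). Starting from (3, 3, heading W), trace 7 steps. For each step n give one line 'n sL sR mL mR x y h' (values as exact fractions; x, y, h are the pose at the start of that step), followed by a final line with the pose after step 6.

0 160/169 32/53 32/53 -160/169 3 3 W
1 16/29 80/241 80/241 -16/29 4 3 N
2 160/461 160/377 160/377 -160/461 4 2 E
3 5/13 40/53 40/53 -5/13 5 2 S
4 32/41 160/277 160/277 -32/41 5 1 W
5 80/153 80/261 80/261 -80/153 6 1 N
6 32/101 32/89 32/89 -32/101 6 0 E
final 7 0 S

n=0: pose=(3,3,W); sL=160/169, sR=32/53; mL=32/53, mR=-160/169; mL+mR=-3072/8957 → advance -1; mR−mL=-13888/8957 → turn -1·90°
n=1: pose=(4,3,N); sL=16/29, sR=80/241; mL=80/241, mR=-16/29; mL+mR=-1536/6989 → advance -1; mR−mL=-6176/6989 → turn -1·90°
n=2: pose=(4,2,E); sL=160/461, sR=160/377; mL=160/377, mR=-160/461; mL+mR=13440/173797 → advance +1; mR−mL=-134080/173797 → turn -1·90°
n=3: pose=(5,2,S); sL=5/13, sR=40/53; mL=40/53, mR=-5/13; mL+mR=255/689 → advance +1; mR−mL=-785/689 → turn -1·90°
n=4: pose=(5,1,W); sL=32/41, sR=160/277; mL=160/277, mR=-32/41; mL+mR=-2304/11357 → advance -1; mR−mL=-15424/11357 → turn -1·90°
n=5: pose=(6,1,N); sL=80/153, sR=80/261; mL=80/261, mR=-80/153; mL+mR=-320/1479 → advance -1; mR−mL=-3680/4437 → turn -1·90°
n=6: pose=(6,0,E); sL=32/101, sR=32/89; mL=32/89, mR=-32/101; mL+mR=384/8989 → advance +1; mR−mL=-6080/8989 → turn -1·90°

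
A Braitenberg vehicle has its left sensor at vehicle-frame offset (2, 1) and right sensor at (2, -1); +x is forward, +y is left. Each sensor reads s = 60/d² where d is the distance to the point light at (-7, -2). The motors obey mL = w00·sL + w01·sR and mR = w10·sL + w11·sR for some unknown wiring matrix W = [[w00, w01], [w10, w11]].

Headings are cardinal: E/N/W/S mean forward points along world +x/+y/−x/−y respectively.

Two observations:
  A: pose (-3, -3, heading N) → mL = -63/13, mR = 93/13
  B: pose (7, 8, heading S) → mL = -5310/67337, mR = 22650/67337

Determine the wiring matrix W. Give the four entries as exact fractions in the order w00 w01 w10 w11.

-1 1/2 1 1/2

obs A: pose=(-3,-3,N) → sL=6, sR=30/13, mL=-63/13, mR=93/13
obs B: pose=(7,8,S) → sL=60/289, sR=60/233, mL=-5310/67337, mR=22650/67337
sensor matrix S = [[6, 30/13], [60/289, 60/233]]; det S = 933120/875381
solve [mL_A; mL_B] = S·[w00; w01] and [mR_A; mR_B] = S·[w10; w11]:
  w00 = -1, w01 = 1/2, w10 = 1, w11 = 1/2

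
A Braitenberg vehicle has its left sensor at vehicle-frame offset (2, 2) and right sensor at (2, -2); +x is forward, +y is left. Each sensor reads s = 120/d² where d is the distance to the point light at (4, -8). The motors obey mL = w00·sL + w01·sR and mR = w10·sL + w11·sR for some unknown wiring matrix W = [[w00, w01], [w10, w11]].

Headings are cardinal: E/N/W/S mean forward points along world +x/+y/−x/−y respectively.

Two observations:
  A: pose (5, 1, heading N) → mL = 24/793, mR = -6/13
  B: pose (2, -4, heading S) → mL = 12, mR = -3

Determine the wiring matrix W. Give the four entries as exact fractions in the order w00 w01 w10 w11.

1/2 -1/2 0 -1/2

obs A: pose=(5,1,N) → sL=60/61, sR=12/13, mL=24/793, mR=-6/13
obs B: pose=(2,-4,S) → sL=30, sR=6, mL=12, mR=-3
sensor matrix S = [[60/61, 12/13], [30, 6]]; det S = -17280/793
solve [mL_A; mL_B] = S·[w00; w01] and [mR_A; mR_B] = S·[w10; w11]:
  w00 = 1/2, w01 = -1/2, w10 = 0, w11 = -1/2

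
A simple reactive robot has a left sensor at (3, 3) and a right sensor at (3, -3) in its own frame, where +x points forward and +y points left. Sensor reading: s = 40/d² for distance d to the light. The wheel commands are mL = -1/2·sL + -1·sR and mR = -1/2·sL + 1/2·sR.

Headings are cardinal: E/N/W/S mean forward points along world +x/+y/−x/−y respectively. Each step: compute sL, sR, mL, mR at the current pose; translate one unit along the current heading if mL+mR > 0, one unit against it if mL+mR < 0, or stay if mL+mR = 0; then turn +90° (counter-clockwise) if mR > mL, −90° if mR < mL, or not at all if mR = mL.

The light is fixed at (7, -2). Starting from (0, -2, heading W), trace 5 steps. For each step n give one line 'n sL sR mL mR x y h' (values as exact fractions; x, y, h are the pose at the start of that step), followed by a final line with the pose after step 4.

n=0: pose=(0,-2,W); sL=40/109, sR=40/109; mL=-60/109, mR=0; mL+mR=-60/109 → advance -1; mR−mL=60/109 → turn +1·90°
n=1: pose=(1,-2,S); sL=20/9, sR=4/9; mL=-14/9, mR=-8/9; mL+mR=-22/9 → advance -1; mR−mL=2/3 → turn +1·90°
n=2: pose=(1,-1,E); sL=8/5, sR=40/13; mL=-252/65, mR=48/65; mL+mR=-204/65 → advance -1; mR−mL=60/13 → turn +1·90°
n=3: pose=(0,-1,N); sL=10/29, sR=5/4; mL=-165/116, mR=105/232; mL+mR=-225/232 → advance -1; mR−mL=15/8 → turn +1·90°
n=4: pose=(0,-2,W); sL=40/109, sR=40/109; mL=-60/109, mR=0; mL+mR=-60/109 → advance -1; mR−mL=60/109 → turn +1·90°

0 40/109 40/109 -60/109 0 0 -2 W
1 20/9 4/9 -14/9 -8/9 1 -2 S
2 8/5 40/13 -252/65 48/65 1 -1 E
3 10/29 5/4 -165/116 105/232 0 -1 N
4 40/109 40/109 -60/109 0 0 -2 W
final 1 -2 S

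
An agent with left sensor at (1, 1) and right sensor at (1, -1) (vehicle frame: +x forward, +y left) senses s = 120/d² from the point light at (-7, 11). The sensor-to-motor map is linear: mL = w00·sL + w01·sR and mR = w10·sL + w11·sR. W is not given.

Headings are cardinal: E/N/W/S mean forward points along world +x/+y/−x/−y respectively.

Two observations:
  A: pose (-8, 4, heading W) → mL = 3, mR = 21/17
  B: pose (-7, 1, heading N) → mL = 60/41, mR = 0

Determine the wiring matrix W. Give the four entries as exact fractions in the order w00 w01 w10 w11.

obs A: pose=(-8,4,W) → sL=30/17, sR=3, mL=3, mR=21/17
obs B: pose=(-7,1,N) → sL=60/41, sR=60/41, mL=60/41, mR=0
sensor matrix S = [[30/17, 3], [60/41, 60/41]]; det S = -1260/697
solve [mL_A; mL_B] = S·[w00; w01] and [mR_A; mR_B] = S·[w10; w11]:
  w00 = 0, w01 = 1, w10 = -1, w11 = 1

0 1 -1 1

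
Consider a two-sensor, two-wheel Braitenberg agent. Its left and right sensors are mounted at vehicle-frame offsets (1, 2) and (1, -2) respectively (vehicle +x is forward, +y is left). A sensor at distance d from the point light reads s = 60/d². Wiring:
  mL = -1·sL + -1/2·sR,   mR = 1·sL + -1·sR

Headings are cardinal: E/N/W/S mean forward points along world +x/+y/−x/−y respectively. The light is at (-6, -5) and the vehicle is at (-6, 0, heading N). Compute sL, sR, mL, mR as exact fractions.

left sensor world pos  = (-8, 1); dL² = 40
right sensor world pos = (-4, 1); dR² = 40
sL = 60/40 = 3/2
sR = 60/40 = 3/2
mL = -1·sL + -1/2·sR = -9/4
mR = 1·sL + -1·sR = 0

3/2 3/2 -9/4 0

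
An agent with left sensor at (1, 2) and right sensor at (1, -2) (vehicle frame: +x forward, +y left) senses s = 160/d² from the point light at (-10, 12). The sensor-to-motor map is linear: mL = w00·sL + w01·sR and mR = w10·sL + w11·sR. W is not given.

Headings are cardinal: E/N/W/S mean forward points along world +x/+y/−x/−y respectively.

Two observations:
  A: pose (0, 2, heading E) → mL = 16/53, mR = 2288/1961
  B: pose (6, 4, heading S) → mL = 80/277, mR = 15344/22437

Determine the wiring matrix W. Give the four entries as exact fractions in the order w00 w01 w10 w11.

0 1/2 1 1/2

obs A: pose=(0,2,E) → sL=32/37, sR=32/53, mL=16/53, mR=2288/1961
obs B: pose=(6,4,S) → sL=32/81, sR=160/277, mL=80/277, mR=15344/22437
sensor matrix S = [[32/37, 32/53], [32/81, 160/277]]; det S = 11485184/43998957
solve [mL_A; mL_B] = S·[w00; w01] and [mR_A; mR_B] = S·[w10; w11]:
  w00 = 0, w01 = 1/2, w10 = 1, w11 = 1/2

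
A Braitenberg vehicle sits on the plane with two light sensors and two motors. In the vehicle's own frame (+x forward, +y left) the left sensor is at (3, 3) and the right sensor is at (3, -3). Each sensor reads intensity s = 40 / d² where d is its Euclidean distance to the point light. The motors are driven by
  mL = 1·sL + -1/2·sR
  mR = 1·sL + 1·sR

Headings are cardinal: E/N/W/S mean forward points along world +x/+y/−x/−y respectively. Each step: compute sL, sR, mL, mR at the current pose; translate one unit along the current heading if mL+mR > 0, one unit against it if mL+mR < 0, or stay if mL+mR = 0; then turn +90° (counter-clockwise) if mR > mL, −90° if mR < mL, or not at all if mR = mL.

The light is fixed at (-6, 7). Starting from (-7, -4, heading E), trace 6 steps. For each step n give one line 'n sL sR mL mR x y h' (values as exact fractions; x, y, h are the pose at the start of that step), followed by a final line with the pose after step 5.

0 10/17 1/5 83/170 67/85 -7 -4 E
1 40/73 40/73 20/73 80/73 -6 -4 N
2 20/89 20/29 -310/2581 2360/2581 -6 -3 W
3 40/173 8/37 788/6401 2864/6401 -7 -3 S
4 10/17 1/5 83/170 67/85 -7 -4 E
5 40/73 40/73 20/73 80/73 -6 -4 N
final -6 -3 W

n=0: pose=(-7,-4,E); sL=10/17, sR=1/5; mL=83/170, mR=67/85; mL+mR=217/170 → advance +1; mR−mL=3/10 → turn +1·90°
n=1: pose=(-6,-4,N); sL=40/73, sR=40/73; mL=20/73, mR=80/73; mL+mR=100/73 → advance +1; mR−mL=60/73 → turn +1·90°
n=2: pose=(-6,-3,W); sL=20/89, sR=20/29; mL=-310/2581, mR=2360/2581; mL+mR=2050/2581 → advance +1; mR−mL=30/29 → turn +1·90°
n=3: pose=(-7,-3,S); sL=40/173, sR=8/37; mL=788/6401, mR=2864/6401; mL+mR=3652/6401 → advance +1; mR−mL=12/37 → turn +1·90°
n=4: pose=(-7,-4,E); sL=10/17, sR=1/5; mL=83/170, mR=67/85; mL+mR=217/170 → advance +1; mR−mL=3/10 → turn +1·90°
n=5: pose=(-6,-4,N); sL=40/73, sR=40/73; mL=20/73, mR=80/73; mL+mR=100/73 → advance +1; mR−mL=60/73 → turn +1·90°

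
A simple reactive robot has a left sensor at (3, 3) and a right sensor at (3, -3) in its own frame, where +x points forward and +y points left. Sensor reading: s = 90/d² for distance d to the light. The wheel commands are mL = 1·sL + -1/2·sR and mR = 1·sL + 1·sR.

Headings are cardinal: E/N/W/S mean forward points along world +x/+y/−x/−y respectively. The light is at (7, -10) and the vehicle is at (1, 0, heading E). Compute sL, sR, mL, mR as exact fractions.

left sensor world pos  = (4, 3); dL² = 178
right sensor world pos = (4, -3); dR² = 58
sL = 90/178 = 45/89
sR = 90/58 = 45/29
mL = 1·sL + -1/2·sR = -1395/5162
mR = 1·sL + 1·sR = 5310/2581

45/89 45/29 -1395/5162 5310/2581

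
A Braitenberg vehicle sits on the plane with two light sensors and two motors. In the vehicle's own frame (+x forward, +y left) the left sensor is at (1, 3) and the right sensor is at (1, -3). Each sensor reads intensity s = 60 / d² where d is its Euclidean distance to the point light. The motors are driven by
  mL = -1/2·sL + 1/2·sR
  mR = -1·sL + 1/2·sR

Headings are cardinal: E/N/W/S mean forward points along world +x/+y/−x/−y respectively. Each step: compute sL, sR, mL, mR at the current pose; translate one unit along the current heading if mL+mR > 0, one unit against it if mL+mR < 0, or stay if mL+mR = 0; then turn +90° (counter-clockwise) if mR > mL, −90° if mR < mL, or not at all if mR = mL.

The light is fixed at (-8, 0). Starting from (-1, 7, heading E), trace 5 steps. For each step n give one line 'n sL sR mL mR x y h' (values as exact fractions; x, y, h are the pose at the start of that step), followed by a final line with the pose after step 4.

n=0: pose=(-1,7,E); sL=15/41, sR=3/4; mL=63/328, mR=3/328; mL+mR=33/164 → advance +1; mR−mL=-15/82 → turn -1·90°
n=1: pose=(0,7,S); sL=60/157, sR=60/61; mL=2880/9577, mR=1050/9577; mL+mR=3930/9577 → advance +1; mR−mL=-30/157 → turn -1·90°
n=2: pose=(0,6,W); sL=30/29, sR=6/13; mL=-108/377, mR=-303/377; mL+mR=-411/377 → advance -1; mR−mL=-15/29 → turn -1·90°
n=3: pose=(1,6,N); sL=12/17, sR=60/193; mL=-648/3281, mR=-1806/3281; mL+mR=-2454/3281 → advance -1; mR−mL=-6/17 → turn -1·90°
n=4: pose=(1,5,E); sL=15/41, sR=15/26; mL=225/2132, mR=-165/2132; mL+mR=15/533 → advance +1; mR−mL=-15/82 → turn -1·90°

0 15/41 3/4 63/328 3/328 -1 7 E
1 60/157 60/61 2880/9577 1050/9577 0 7 S
2 30/29 6/13 -108/377 -303/377 0 6 W
3 12/17 60/193 -648/3281 -1806/3281 1 6 N
4 15/41 15/26 225/2132 -165/2132 1 5 E
final 2 5 S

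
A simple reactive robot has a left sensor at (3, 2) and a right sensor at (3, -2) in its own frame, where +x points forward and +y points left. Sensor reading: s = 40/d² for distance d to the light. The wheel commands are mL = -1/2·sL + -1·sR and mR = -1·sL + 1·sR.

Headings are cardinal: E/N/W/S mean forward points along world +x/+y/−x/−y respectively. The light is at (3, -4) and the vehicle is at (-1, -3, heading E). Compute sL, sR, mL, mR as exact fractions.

left sensor world pos  = (2, -1); dL² = 10
right sensor world pos = (2, -5); dR² = 2
sL = 40/10 = 4
sR = 40/2 = 20
mL = -1/2·sL + -1·sR = -22
mR = -1·sL + 1·sR = 16

4 20 -22 16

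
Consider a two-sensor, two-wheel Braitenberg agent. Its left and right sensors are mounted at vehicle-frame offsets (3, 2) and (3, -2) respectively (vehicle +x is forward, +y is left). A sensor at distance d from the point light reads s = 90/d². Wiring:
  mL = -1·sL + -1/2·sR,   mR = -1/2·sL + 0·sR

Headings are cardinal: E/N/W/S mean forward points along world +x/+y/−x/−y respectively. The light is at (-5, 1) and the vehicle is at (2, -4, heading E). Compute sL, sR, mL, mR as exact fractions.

left sensor world pos  = (5, -2); dL² = 109
right sensor world pos = (5, -6); dR² = 149
sL = 90/109 = 90/109
sR = 90/149 = 90/149
mL = -1·sL + -1/2·sR = -18315/16241
mR = -1/2·sL + 0·sR = -45/109

90/109 90/149 -18315/16241 -45/109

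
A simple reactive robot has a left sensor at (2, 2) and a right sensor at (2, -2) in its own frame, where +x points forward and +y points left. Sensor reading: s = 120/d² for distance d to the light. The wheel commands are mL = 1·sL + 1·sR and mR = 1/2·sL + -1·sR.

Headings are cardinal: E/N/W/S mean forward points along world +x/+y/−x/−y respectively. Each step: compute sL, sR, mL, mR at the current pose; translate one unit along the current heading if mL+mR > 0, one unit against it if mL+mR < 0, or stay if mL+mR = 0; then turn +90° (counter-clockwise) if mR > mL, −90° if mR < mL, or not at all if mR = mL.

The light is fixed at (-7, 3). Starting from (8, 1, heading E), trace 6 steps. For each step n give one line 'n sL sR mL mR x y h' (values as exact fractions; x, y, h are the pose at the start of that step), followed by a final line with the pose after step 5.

n=0: pose=(8,1,E); sL=120/289, sR=24/61; mL=14256/17629, mR=-3276/17629; mL+mR=180/289 → advance +1; mR−mL=-17532/17629 → turn -1·90°
n=1: pose=(9,1,S); sL=6/17, sR=30/53; mL=828/901, mR=-351/901; mL+mR=9/17 → advance +1; mR−mL=-1179/901 → turn -1·90°
n=2: pose=(9,0,W); sL=120/221, sR=120/197; mL=50160/43537, mR=-14700/43537; mL+mR=180/221 → advance +1; mR−mL=-64860/43537 → turn -1·90°
n=3: pose=(8,0,N); sL=12/17, sR=12/29; mL=552/493, mR=-30/493; mL+mR=18/17 → advance +1; mR−mL=-582/493 → turn -1·90°
n=4: pose=(8,1,E); sL=120/289, sR=24/61; mL=14256/17629, mR=-3276/17629; mL+mR=180/289 → advance +1; mR−mL=-17532/17629 → turn -1·90°
n=5: pose=(9,1,S); sL=6/17, sR=30/53; mL=828/901, mR=-351/901; mL+mR=9/17 → advance +1; mR−mL=-1179/901 → turn -1·90°

0 120/289 24/61 14256/17629 -3276/17629 8 1 E
1 6/17 30/53 828/901 -351/901 9 1 S
2 120/221 120/197 50160/43537 -14700/43537 9 0 W
3 12/17 12/29 552/493 -30/493 8 0 N
4 120/289 24/61 14256/17629 -3276/17629 8 1 E
5 6/17 30/53 828/901 -351/901 9 1 S
final 9 0 W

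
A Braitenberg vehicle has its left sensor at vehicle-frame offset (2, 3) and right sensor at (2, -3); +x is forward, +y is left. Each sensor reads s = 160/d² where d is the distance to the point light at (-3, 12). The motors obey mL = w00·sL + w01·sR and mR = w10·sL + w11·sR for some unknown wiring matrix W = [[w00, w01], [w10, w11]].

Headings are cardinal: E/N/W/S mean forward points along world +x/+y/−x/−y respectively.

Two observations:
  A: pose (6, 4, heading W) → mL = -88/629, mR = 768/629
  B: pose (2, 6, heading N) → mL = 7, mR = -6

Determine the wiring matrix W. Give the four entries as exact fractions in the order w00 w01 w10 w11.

1 -1/2 -1 1

obs A: pose=(6,4,W) → sL=16/17, sR=80/37, mL=-88/629, mR=768/629
obs B: pose=(2,6,N) → sL=8, sR=2, mL=7, mR=-6
sensor matrix S = [[16/17, 80/37], [8, 2]]; det S = -9696/629
solve [mL_A; mL_B] = S·[w00; w01] and [mR_A; mR_B] = S·[w10; w11]:
  w00 = 1, w01 = -1/2, w10 = -1, w11 = 1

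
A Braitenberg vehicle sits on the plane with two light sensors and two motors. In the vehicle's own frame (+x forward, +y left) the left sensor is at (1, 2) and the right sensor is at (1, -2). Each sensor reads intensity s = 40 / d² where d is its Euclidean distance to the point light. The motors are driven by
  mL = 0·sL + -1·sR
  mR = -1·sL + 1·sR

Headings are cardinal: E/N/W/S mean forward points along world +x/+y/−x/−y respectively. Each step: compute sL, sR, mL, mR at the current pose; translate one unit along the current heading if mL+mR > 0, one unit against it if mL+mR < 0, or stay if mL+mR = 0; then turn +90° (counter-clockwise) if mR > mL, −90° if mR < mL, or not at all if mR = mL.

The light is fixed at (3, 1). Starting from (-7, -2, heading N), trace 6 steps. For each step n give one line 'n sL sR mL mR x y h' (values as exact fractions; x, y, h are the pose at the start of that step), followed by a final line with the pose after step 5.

0 10/37 10/17 -10/17 200/629 -7 -2 N
1 40/157 8/25 -8/25 256/3925 -7 -3 W
2 20/37 20/73 -20/73 -720/2701 -6 -3 S
3 8/13 40/89 -40/89 -192/1157 -6 -2 E
4 10/37 10/17 -10/17 200/629 -7 -2 N
5 40/157 8/25 -8/25 256/3925 -7 -3 W
final -6 -3 S

n=0: pose=(-7,-2,N); sL=10/37, sR=10/17; mL=-10/17, mR=200/629; mL+mR=-10/37 → advance -1; mR−mL=570/629 → turn +1·90°
n=1: pose=(-7,-3,W); sL=40/157, sR=8/25; mL=-8/25, mR=256/3925; mL+mR=-40/157 → advance -1; mR−mL=1512/3925 → turn +1·90°
n=2: pose=(-6,-3,S); sL=20/37, sR=20/73; mL=-20/73, mR=-720/2701; mL+mR=-20/37 → advance -1; mR−mL=20/2701 → turn +1·90°
n=3: pose=(-6,-2,E); sL=8/13, sR=40/89; mL=-40/89, mR=-192/1157; mL+mR=-8/13 → advance -1; mR−mL=328/1157 → turn +1·90°
n=4: pose=(-7,-2,N); sL=10/37, sR=10/17; mL=-10/17, mR=200/629; mL+mR=-10/37 → advance -1; mR−mL=570/629 → turn +1·90°
n=5: pose=(-7,-3,W); sL=40/157, sR=8/25; mL=-8/25, mR=256/3925; mL+mR=-40/157 → advance -1; mR−mL=1512/3925 → turn +1·90°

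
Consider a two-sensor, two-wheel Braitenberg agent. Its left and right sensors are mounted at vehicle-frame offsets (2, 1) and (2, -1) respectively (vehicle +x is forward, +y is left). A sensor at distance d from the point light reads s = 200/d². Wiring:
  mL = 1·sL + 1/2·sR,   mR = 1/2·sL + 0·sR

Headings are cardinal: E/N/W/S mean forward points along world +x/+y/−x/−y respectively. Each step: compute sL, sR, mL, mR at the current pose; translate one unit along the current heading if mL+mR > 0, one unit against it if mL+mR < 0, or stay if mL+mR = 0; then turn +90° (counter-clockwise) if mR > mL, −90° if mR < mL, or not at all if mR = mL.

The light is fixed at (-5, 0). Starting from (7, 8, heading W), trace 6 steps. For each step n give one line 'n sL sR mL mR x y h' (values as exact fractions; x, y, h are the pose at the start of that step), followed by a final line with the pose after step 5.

0 200/149 200/181 51100/26969 100/149 7 8 W
1 1 50/61 86/61 1/2 6 8 N
2 200/269 200/233 73500/62677 100/269 6 9 E
3 100/109 20/17 2790/1853 50/109 7 9 S
4 200/149 200/181 51100/26969 100/149 7 8 W
5 1 50/61 86/61 1/2 6 8 N
final 6 9 E

n=0: pose=(7,8,W); sL=200/149, sR=200/181; mL=51100/26969, mR=100/149; mL+mR=69200/26969 → advance +1; mR−mL=-33000/26969 → turn -1·90°
n=1: pose=(6,8,N); sL=1, sR=50/61; mL=86/61, mR=1/2; mL+mR=233/122 → advance +1; mR−mL=-111/122 → turn -1·90°
n=2: pose=(6,9,E); sL=200/269, sR=200/233; mL=73500/62677, mR=100/269; mL+mR=96800/62677 → advance +1; mR−mL=-50200/62677 → turn -1·90°
n=3: pose=(7,9,S); sL=100/109, sR=20/17; mL=2790/1853, mR=50/109; mL+mR=3640/1853 → advance +1; mR−mL=-1940/1853 → turn -1·90°
n=4: pose=(7,8,W); sL=200/149, sR=200/181; mL=51100/26969, mR=100/149; mL+mR=69200/26969 → advance +1; mR−mL=-33000/26969 → turn -1·90°
n=5: pose=(6,8,N); sL=1, sR=50/61; mL=86/61, mR=1/2; mL+mR=233/122 → advance +1; mR−mL=-111/122 → turn -1·90°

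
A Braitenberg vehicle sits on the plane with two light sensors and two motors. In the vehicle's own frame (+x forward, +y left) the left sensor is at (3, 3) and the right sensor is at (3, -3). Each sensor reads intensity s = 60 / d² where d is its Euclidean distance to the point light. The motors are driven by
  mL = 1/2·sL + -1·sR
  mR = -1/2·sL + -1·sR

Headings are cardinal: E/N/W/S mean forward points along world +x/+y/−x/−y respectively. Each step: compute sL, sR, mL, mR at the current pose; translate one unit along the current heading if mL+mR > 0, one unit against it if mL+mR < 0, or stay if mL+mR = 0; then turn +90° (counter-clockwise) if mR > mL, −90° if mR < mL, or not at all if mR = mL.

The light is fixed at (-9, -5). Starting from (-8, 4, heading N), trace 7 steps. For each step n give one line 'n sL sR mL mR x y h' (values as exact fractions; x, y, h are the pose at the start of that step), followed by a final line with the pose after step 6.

0 15/37 3/8 -51/296 -171/296 -8 4 N
1 60/137 60/41 -6990/5617 -9450/5617 -8 3 E
2 30/17 30/17 -15/17 -45/17 -9 3 S
3 4/3 20/51 14/51 -18/17 -9 4 W
4 15/37 3/8 -51/296 -171/296 -8 4 N
5 60/137 60/41 -6990/5617 -9450/5617 -8 3 E
6 30/17 30/17 -15/17 -45/17 -9 3 S
final -9 4 W

n=0: pose=(-8,4,N); sL=15/37, sR=3/8; mL=-51/296, mR=-171/296; mL+mR=-3/4 → advance -1; mR−mL=-15/37 → turn -1·90°
n=1: pose=(-8,3,E); sL=60/137, sR=60/41; mL=-6990/5617, mR=-9450/5617; mL+mR=-120/41 → advance -1; mR−mL=-60/137 → turn -1·90°
n=2: pose=(-9,3,S); sL=30/17, sR=30/17; mL=-15/17, mR=-45/17; mL+mR=-60/17 → advance -1; mR−mL=-30/17 → turn -1·90°
n=3: pose=(-9,4,W); sL=4/3, sR=20/51; mL=14/51, mR=-18/17; mL+mR=-40/51 → advance -1; mR−mL=-4/3 → turn -1·90°
n=4: pose=(-8,4,N); sL=15/37, sR=3/8; mL=-51/296, mR=-171/296; mL+mR=-3/4 → advance -1; mR−mL=-15/37 → turn -1·90°
n=5: pose=(-8,3,E); sL=60/137, sR=60/41; mL=-6990/5617, mR=-9450/5617; mL+mR=-120/41 → advance -1; mR−mL=-60/137 → turn -1·90°
n=6: pose=(-9,3,S); sL=30/17, sR=30/17; mL=-15/17, mR=-45/17; mL+mR=-60/17 → advance -1; mR−mL=-30/17 → turn -1·90°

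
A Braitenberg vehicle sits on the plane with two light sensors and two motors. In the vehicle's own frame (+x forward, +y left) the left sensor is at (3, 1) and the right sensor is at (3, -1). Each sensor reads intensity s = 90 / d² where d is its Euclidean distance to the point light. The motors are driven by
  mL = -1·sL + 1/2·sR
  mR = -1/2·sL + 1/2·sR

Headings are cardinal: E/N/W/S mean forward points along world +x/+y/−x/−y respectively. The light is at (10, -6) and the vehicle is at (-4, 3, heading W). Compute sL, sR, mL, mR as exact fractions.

90/353 90/389 -19125/137317 -1620/137317

left sensor world pos  = (-7, 2); dL² = 353
right sensor world pos = (-7, 4); dR² = 389
sL = 90/353 = 90/353
sR = 90/389 = 90/389
mL = -1·sL + 1/2·sR = -19125/137317
mR = -1/2·sL + 1/2·sR = -1620/137317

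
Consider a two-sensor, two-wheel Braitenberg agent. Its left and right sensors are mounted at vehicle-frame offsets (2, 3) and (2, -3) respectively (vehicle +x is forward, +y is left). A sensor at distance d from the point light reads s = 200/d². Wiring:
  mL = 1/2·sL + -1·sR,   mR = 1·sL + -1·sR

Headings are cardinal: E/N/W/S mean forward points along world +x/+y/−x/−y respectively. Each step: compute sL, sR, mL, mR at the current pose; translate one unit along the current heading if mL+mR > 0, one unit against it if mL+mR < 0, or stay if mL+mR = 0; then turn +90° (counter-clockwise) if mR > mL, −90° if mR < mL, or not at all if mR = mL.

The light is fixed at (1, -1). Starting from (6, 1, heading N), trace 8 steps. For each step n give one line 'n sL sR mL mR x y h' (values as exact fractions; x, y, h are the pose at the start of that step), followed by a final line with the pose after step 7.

n=0: pose=(6,1,N); sL=10, sR=5/2; mL=5/2, mR=15/2; mL+mR=10 → advance +1; mR−mL=5 → turn +1·90°
n=1: pose=(6,2,W); sL=200/9, sR=40/9; mL=20/3, mR=160/9; mL+mR=220/9 → advance +1; mR−mL=100/9 → turn +1·90°
n=2: pose=(5,2,S); sL=4, sR=100; mL=-98, mR=-96; mL+mR=-194 → advance -1; mR−mL=2 → turn +1·90°
n=3: pose=(5,3,E); sL=40/17, sR=200/37; mL=-2660/629, mR=-1920/629; mL+mR=-4580/629 → advance -1; mR−mL=20/17 → turn +1·90°
n=4: pose=(4,3,N); sL=50/9, sR=25/9; mL=0, mR=25/9; mL+mR=25/9 → advance +1; mR−mL=25/9 → turn +1·90°
n=5: pose=(4,4,W); sL=40, sR=40/13; mL=220/13, mR=480/13; mL+mR=700/13 → advance +1; mR−mL=20 → turn +1·90°
n=6: pose=(3,4,S); sL=100/17, sR=20; mL=-290/17, mR=-240/17; mL+mR=-530/17 → advance -1; mR−mL=50/17 → turn +1·90°
n=7: pose=(3,5,E); sL=200/97, sR=8; mL=-676/97, mR=-576/97; mL+mR=-1252/97 → advance -1; mR−mL=100/97 → turn +1·90°

0 10 5/2 5/2 15/2 6 1 N
1 200/9 40/9 20/3 160/9 6 2 W
2 4 100 -98 -96 5 2 S
3 40/17 200/37 -2660/629 -1920/629 5 3 E
4 50/9 25/9 0 25/9 4 3 N
5 40 40/13 220/13 480/13 4 4 W
6 100/17 20 -290/17 -240/17 3 4 S
7 200/97 8 -676/97 -576/97 3 5 E
final 2 5 N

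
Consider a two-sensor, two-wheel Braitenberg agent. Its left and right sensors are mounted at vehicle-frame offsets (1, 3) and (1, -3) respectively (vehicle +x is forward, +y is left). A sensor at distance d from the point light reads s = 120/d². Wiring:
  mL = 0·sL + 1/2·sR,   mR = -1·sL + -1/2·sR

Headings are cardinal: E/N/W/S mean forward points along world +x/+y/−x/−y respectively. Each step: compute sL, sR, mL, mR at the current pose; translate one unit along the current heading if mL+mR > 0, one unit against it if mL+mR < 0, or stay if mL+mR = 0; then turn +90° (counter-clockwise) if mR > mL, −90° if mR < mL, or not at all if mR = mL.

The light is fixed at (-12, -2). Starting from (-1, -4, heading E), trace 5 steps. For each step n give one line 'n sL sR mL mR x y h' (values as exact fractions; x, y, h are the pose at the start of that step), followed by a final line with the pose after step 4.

0 24/29 120/169 60/169 -5796/4901 -1 -4 E
1 60/89 60/29 30/29 -4410/2581 -2 -4 S
2 120/97 24/17 12/17 -3204/1649 -2 -3 W
3 15/8 30/49 15/49 -855/392 -1 -3 N
4 24/29 120/169 60/169 -5796/4901 -1 -4 E
final -2 -4 S

n=0: pose=(-1,-4,E); sL=24/29, sR=120/169; mL=60/169, mR=-5796/4901; mL+mR=-24/29 → advance -1; mR−mL=-7536/4901 → turn -1·90°
n=1: pose=(-2,-4,S); sL=60/89, sR=60/29; mL=30/29, mR=-4410/2581; mL+mR=-60/89 → advance -1; mR−mL=-7080/2581 → turn -1·90°
n=2: pose=(-2,-3,W); sL=120/97, sR=24/17; mL=12/17, mR=-3204/1649; mL+mR=-120/97 → advance -1; mR−mL=-4368/1649 → turn -1·90°
n=3: pose=(-1,-3,N); sL=15/8, sR=30/49; mL=15/49, mR=-855/392; mL+mR=-15/8 → advance -1; mR−mL=-975/392 → turn -1·90°
n=4: pose=(-1,-4,E); sL=24/29, sR=120/169; mL=60/169, mR=-5796/4901; mL+mR=-24/29 → advance -1; mR−mL=-7536/4901 → turn -1·90°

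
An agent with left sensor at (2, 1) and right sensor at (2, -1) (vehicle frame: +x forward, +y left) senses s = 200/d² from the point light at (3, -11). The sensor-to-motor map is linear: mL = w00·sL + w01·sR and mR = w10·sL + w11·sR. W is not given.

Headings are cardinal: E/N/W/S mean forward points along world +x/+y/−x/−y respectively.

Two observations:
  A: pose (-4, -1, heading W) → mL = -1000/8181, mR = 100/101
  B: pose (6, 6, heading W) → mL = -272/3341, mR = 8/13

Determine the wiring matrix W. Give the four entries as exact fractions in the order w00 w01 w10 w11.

-1/2 1/2 0 1

obs A: pose=(-4,-1,W) → sL=100/81, sR=100/101, mL=-1000/8181, mR=100/101
obs B: pose=(6,6,W) → sL=200/257, sR=8/13, mL=-272/3341, mR=8/13
sensor matrix S = [[100/81, 100/101], [200/257, 8/13]]; det S = -294400/27332721
solve [mL_A; mL_B] = S·[w00; w01] and [mR_A; mR_B] = S·[w10; w11]:
  w00 = -1/2, w01 = 1/2, w10 = 0, w11 = 1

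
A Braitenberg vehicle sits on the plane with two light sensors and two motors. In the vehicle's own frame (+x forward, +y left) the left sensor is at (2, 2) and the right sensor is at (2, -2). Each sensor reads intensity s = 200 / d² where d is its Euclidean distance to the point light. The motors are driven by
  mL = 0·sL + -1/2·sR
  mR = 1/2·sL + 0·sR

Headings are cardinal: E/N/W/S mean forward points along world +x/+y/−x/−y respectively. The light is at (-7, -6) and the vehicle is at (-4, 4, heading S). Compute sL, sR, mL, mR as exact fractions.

200/89 40/13 -20/13 100/89

left sensor world pos  = (-2, 2); dL² = 89
right sensor world pos = (-6, 2); dR² = 65
sL = 200/89 = 200/89
sR = 200/65 = 40/13
mL = 0·sL + -1/2·sR = -20/13
mR = 1/2·sL + 0·sR = 100/89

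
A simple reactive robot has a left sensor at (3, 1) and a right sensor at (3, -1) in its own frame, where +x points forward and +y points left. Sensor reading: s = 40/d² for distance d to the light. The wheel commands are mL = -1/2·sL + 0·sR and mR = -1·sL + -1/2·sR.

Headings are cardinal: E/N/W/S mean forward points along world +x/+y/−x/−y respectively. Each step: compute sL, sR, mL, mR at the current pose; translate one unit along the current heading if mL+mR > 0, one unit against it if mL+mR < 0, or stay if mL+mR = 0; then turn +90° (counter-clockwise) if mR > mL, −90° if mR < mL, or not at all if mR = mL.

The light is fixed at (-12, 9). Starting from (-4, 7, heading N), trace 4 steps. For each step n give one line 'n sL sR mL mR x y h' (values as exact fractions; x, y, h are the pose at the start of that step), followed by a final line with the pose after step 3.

0 4/5 20/41 -2/5 -214/205 -4 7 N
1 8/25 40/137 -4/25 -1596/3425 -4 6 E
2 2/5 5/9 -1/5 -61/90 -5 6 S
3 8/5 40/17 -4/5 -236/85 -5 7 W
final -4 7 N

n=0: pose=(-4,7,N); sL=4/5, sR=20/41; mL=-2/5, mR=-214/205; mL+mR=-296/205 → advance -1; mR−mL=-132/205 → turn -1·90°
n=1: pose=(-4,6,E); sL=8/25, sR=40/137; mL=-4/25, mR=-1596/3425; mL+mR=-2144/3425 → advance -1; mR−mL=-1048/3425 → turn -1·90°
n=2: pose=(-5,6,S); sL=2/5, sR=5/9; mL=-1/5, mR=-61/90; mL+mR=-79/90 → advance -1; mR−mL=-43/90 → turn -1·90°
n=3: pose=(-5,7,W); sL=8/5, sR=40/17; mL=-4/5, mR=-236/85; mL+mR=-304/85 → advance -1; mR−mL=-168/85 → turn -1·90°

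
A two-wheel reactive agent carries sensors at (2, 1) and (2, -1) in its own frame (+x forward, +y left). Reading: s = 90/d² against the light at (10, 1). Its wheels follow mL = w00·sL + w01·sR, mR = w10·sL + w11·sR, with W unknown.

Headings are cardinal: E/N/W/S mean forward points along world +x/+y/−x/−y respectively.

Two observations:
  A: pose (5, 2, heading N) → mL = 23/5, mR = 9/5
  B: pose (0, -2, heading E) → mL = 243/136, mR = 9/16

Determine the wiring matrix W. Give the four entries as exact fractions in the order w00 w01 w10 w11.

1/2 1 0 1/2

obs A: pose=(5,2,N) → sL=2, sR=18/5, mL=23/5, mR=9/5
obs B: pose=(0,-2,E) → sL=45/34, sR=9/8, mL=243/136, mR=9/16
sensor matrix S = [[2, 18/5], [45/34, 9/8]]; det S = -171/68
solve [mL_A; mL_B] = S·[w00; w01] and [mR_A; mR_B] = S·[w10; w11]:
  w00 = 1/2, w01 = 1, w10 = 0, w11 = 1/2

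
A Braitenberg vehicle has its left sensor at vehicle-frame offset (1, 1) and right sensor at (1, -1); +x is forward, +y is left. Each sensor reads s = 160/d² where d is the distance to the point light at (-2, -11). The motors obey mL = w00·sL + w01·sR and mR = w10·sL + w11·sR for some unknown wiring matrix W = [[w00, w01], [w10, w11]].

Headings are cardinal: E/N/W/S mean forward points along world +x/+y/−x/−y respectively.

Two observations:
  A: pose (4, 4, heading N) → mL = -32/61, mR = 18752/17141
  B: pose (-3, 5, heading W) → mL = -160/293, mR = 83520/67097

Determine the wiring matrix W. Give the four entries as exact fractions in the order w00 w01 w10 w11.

obs A: pose=(4,4,N) → sL=160/281, sR=32/61, mL=-32/61, mR=18752/17141
obs B: pose=(-3,5,W) → sL=160/229, sR=160/293, mL=-160/293, mR=83520/67097
sensor matrix S = [[160/281, 32/61], [160/229, 160/293]]; det S = -63938560/1150109677
solve [mL_A; mL_B] = S·[w00; w01] and [mR_A; mR_B] = S·[w10; w11]:
  w00 = 0, w01 = -1, w10 = 1, w11 = 1

0 -1 1 1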